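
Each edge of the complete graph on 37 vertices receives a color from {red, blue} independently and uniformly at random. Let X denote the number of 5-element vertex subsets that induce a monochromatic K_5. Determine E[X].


Let X = Σ_S X_S over the C(37, 5) = 435897 subsets S of size 5, where X_S = 1 if the K_5 on S is monochromatic.
For a fixed S, the K_5 on S has C(5, 2) = 10 edges. P[all 10 edges red] = (1/2)^10, and likewise for blue, so P[monochromatic] = 2·(1/2)^10 = 2^{1 − 10} = 1/512.
By linearity of expectation: E[X] = C(37, 5) · 2^{1 − 10} = 435897 · 1/512 = 435897/512.
Numerically: E[X] ≈ 851.36133.

E[X] = C(37,5)·2^(1−C(5,2)) = 435897/512 ≈ 851.36133.


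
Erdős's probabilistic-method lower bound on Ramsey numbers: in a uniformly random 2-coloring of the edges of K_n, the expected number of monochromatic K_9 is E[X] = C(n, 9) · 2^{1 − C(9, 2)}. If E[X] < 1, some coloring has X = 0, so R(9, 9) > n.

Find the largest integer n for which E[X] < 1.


We need C(n, 9) · 2^{1 − 36} < 1, i.e. C(n, 9) < 2^{36 − 1} = 34359738368.
Check values of n near the boundary:
  n = 62: C(62, 9) = 20286591270; 20286591270 < 34359738368? YES
  n = 63: C(63, 9) = 23667689815; 23667689815 < 34359738368? YES
  n = 64: C(64, 9) = 27540584512; 27540584512 < 34359738368? YES
  n = 65: C(65, 9) = 31966749880; 31966749880 < 34359738368? YES
  n = 66: C(66, 9) = 37014131440; 37014131440 < 34359738368? NO
The largest n with C(n, 9) < 34359738368 is n = 65 (where E[X] = 3995843735/4294967296 ≈ 0.93035). Hence R(9, 9) > 65, i.e. R(9, 9) ≥ 66.

Largest n = 65; hence R(9, 9) > 65.


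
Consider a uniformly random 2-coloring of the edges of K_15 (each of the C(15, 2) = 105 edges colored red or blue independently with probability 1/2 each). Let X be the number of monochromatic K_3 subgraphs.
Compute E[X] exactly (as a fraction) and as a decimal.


Let X = Σ_S X_S over the C(15, 3) = 455 subsets S of size 3, where X_S = 1 if the K_3 on S is monochromatic.
For a fixed S, the K_3 on S has C(3, 2) = 3 edges. P[all 3 edges red] = (1/2)^3, and likewise for blue, so P[monochromatic] = 2·(1/2)^3 = 2^{1 − 3} = 1/4.
Summing: E[X] = C(15, 3) · 2^{1 − 3} = 455 · 1/4 = 455/4.
Numerically: E[X] ≈ 113.750.

E[X] = C(15,3)·2^(1−C(3,2)) = 455/4 ≈ 113.750.


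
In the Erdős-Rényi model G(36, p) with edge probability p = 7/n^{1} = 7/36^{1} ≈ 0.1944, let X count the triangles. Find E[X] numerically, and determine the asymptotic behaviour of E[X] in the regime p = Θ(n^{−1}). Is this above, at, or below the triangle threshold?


Number of potential triangles: C(36, 3) = 7140.
Each occurs with probability p³ ≈ (0.1944)³ ≈ 7.351680e-03.
By linearity: E[X] = C(36, 3)·p³ ≈ 7140 · 7.351680e-03 ≈ 52.4910.
Here α = 1, so p = 7/n is exactly at the triangle threshold p ~ 1/n. Asymptotically E[X] → c³/6 = 7³/6 = 343/6 ≈ 57.1667, a bounded constant. In this regime the triangle count is asymptotically Poisson(c³/6).

E[X] ≈ 52.4910; in regime p = Θ(1/n^{1}) E[X] stays bounded (at the triangle threshold p ~ 1/n).


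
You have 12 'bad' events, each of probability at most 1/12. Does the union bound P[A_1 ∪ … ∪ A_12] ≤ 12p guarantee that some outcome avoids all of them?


Union bound: P[∪_{i=1}^{12} A_i] ≤ Σ_i P[A_i] ≤ 12·p = 12·(1/12) = 1.
Numerically: 1 ≈ 1.0000000.
Is 1 < 1? NO.
Since the bound 1 is ≥ 1, the union bound is uninformative here; it does NOT by itself certify existence.

12·p = 1 ≈ 1.0000000; existence NOT certified by the union bound.


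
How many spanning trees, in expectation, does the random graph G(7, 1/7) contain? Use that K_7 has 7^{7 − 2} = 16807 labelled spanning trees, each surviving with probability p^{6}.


K_7 has 7^{7 − 2} = 16807 labelled spanning trees.
For each such spanning tree H, let X_H = 1 if all 6 edges of H are present in G. Then P[X_H = 1] = p^{6} = (1/7)^{6} = 1/117649.
Summing the indicators: E[X] = Σ_H E[X_H] = 16807 · p^{6} = 16807 · 1/117649 = 1/7.
Numerically: E[X] ≈ 0.142857.

E[X] = 16807 · (1/7)^{6} = 1/7 ≈ 0.142857.


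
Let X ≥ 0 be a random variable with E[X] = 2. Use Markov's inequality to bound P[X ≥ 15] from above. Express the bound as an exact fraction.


μ = E[X] = 2, a = 15.
Markov: P[X ≥ 15] ≤ μ/a = (2)/15 = 2/15.
Numerically: ≈ 0.133.
(Since a = 15 > μ = 2.000, the bound 2/15 is < 1 and informative.)

P[X ≥ 15] ≤ 2/15 ≈ 0.133.


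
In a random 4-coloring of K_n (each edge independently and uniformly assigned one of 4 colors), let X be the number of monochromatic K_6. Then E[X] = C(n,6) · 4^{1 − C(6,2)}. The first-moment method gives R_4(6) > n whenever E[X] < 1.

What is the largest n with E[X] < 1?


We need C(n, 6) · 4^{1 − 15} < 1, i.e. C(n, 6) < 4^{15 − 1} = 268435456.
Check values of n near the boundary:
  n = 74: C(74, 6) = 185250786; 185250786 < 268435456? YES
  n = 75: C(75, 6) = 201359550; 201359550 < 268435456? YES
  n = 76: C(76, 6) = 218618940; 218618940 < 268435456? YES
  n = 77: C(77, 6) = 237093780; 237093780 < 268435456? YES
  n = 78: C(78, 6) = 256851595; 256851595 < 268435456? YES
  n = 79: C(79, 6) = 277962685; 277962685 < 268435456? NO
The largest n with C(n, 6) < 268435456 is n = 78 (where E[X] = 256851595/268435456 ≈ 0.95685). Hence R_4(6) > 78, i.e. R_4(6) ≥ 79.

Largest n = 78; hence R_4(6) > 78.


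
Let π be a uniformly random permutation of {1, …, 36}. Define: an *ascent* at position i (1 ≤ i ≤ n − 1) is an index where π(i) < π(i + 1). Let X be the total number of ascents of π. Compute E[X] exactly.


Write X = Σ X_I over i = 1, …, 35, with X_I the indicator of one ascent.
There are 35 indicators.
For each fixed i, the pair (π(i), π(i+1)) is a uniformly random ordered pair of distinct values from {1, …, 36}; by symmetry P[π(i) < π(i+1)] = 1/2.
By linearity: E[X] = 35 · (1/2) = (36 − 1) · (1/2) = 35/2 ≈ 17.50000.

E[X] = 35/2 = 17.50000.


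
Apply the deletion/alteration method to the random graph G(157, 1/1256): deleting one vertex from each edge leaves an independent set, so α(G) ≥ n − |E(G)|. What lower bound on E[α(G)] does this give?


E[|E(G)|] = C(157, 2)·p = 12246 · (1/1256) = 39/4.
E[α(G)] ≥ n − E[|E(G)|] = 157 − 39/4 = 589/4.
Numerically: ≈ 147.25000.
(This is only a lower bound; the true E[α(G)] may be larger.)

E[α(G)] ≥ 589/4 ≈ 147.25000.


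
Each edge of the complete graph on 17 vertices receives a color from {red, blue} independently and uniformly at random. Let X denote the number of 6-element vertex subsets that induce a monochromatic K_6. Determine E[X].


Let X = Σ_S X_S over the C(17, 6) = 12376 subsets S of size 6, where X_S = 1 if the K_6 on S is monochromatic.
For a fixed S, the K_6 on S has C(6, 2) = 15 edges. P[all 15 edges red] = (1/2)^15, and likewise for blue, so P[monochromatic] = 2·(1/2)^15 = 2^{1 − 15} = 1/16384.
By linearity: E[X] = C(17, 6) · 2^{1 − 15} = 12376 · 1/16384 = 1547/2048.
Numerically: E[X] ≈ 0.75537.

E[X] = C(17,6)·2^(1−C(6,2)) = 1547/2048 ≈ 0.75537.


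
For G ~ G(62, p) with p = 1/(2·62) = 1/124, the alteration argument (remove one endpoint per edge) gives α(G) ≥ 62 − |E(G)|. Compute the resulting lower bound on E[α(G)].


E[|E(G)|] = C(62, 2)·p = 1891 · (1/124) = 61/4.
E[α(G)] ≥ n − E[|E(G)|] = 62 − 61/4 = 187/4.
Numerically: ≈ 46.75000.
(This is only a lower bound; the true E[α(G)] may be larger.)

E[α(G)] ≥ 187/4 ≈ 46.75000.


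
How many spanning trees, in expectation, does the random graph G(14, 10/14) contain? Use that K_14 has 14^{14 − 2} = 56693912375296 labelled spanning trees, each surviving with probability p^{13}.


K_14 has 14^{14 − 2} = 56693912375296 labelled spanning trees.
For each such spanning tree H, let X_H = 1 if all 13 edges of H are present in G. Then P[X_H = 1] = p^{13} = (5/7)^{13} = 1220703125/96889010407.
By linearity: E[X] = Σ_H E[X_H] = 56693912375296 · p^{13} = 56693912375296 · 1220703125/96889010407 = 5000000000000/7.
Numerically: E[X] ≈ 7.143e+11.

E[X] = 56693912375296 · (5/7)^{13} = 5000000000000/7 ≈ 7.143e+11.


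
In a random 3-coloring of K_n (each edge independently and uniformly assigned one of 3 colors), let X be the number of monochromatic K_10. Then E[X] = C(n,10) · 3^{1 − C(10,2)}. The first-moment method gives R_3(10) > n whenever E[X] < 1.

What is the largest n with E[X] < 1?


We need C(n, 10) · 3^{1 − 45} < 1, i.e. C(n, 10) < 3^{45 − 1} = 984770902183611232881.
Check values of n near the boundary:
  n = 570: C(570, 10) = 921524823451961408691; 921524823451961408691 < 984770902183611232881? YES
  n = 571: C(571, 10) = 937951290893172842001; 937951290893172842001 < 984770902183611232881? YES
  n = 572: C(572, 10) = 954640815642161682606; 954640815642161682606 < 984770902183611232881? YES
  n = 573: C(573, 10) = 971597135635805762226; 971597135635805762226 < 984770902183611232881? YES
  n = 574: C(574, 10) = 988824035203816502691; 988824035203816502691 < 984770902183611232881? NO
The largest n with C(n, 10) < 984770902183611232881 is n = 573 (where E[X] = 35985079097622435638/36472996377170786403 ≈ 0.9866). Hence R_3(10) > 573, i.e. R_3(10) ≥ 574.

Largest n = 573; hence R_3(10) > 573.


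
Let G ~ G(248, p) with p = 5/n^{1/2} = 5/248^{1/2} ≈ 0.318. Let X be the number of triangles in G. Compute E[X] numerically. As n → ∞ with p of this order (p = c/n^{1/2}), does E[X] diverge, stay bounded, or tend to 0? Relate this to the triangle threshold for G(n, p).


Number of potential triangles: C(248, 3) = 2511496.
Each occurs with probability p³ ≈ (0.318)³ ≈ 3.20061e-02.
By linearity: E[X] = C(248, 3)·p³ ≈ 2511496 · 3.20061e-02 ≈ 80383.143.
Since α = 1/2 < 1, p = c/n^{1/2} ≫ 1/n is above the triangle threshold p ~ 1/n. Asymptotically E[X] ~ (c³/6)·n^{3(1−α)} = (5³/6)·n^{1.5} → ∞; triangles are abundant w.h.p.

E[X] ≈ 80383.143; in regime p = Θ(1/n^{1/2}) E[X] diverges (above the triangle threshold p ~ 1/n).


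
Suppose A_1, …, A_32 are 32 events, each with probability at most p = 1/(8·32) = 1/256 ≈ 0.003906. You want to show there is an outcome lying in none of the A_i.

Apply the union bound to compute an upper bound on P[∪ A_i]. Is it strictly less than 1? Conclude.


Union bound: P[∪_{i=1}^{32} A_i] ≤ Σ_i P[A_i] ≤ 32·p = 32·(1/256) = 1/8.
Numerically: 1/8 ≈ 0.125000.
Is 1/8 < 1? YES.
Since P[∪ A_i] ≤ 1/8 < 1, the complement has P[∩ A_i^c] ≥ 1 − 1/8 = 7/8 > 0, so some outcome avoids every A_i.

32·p = 1/8 ≈ 0.125000; existence CERTIFIED by the union bound.


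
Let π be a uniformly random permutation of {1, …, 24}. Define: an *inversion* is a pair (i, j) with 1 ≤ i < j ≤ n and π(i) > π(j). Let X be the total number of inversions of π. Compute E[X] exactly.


Write X = Σ X_I over the C(24, 2) = 276 pairs i < j, with X_I the indicator of one inversion.
There are 276 indicators.
For each fixed pair i < j, the values π(i) and π(j) are two distinct elements of {1, …, 24} in uniformly random order; by symmetry P[π(i) > π(j)] = 1/2.
By linearity: E[X] = 276 · (1/2) = C(24, 2) · (1/2) = 276/2 = 138 ≈ 138.0000.

E[X] = 138 = 138.0000.


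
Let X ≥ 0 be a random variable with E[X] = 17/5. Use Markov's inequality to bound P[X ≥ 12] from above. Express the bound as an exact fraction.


μ = E[X] = 17/5, a = 12.
Markov: P[X ≥ 12] ≤ μ/a = (17/5)/12 = 17/60.
Numerically: ≈ 0.2833.
(Since a = 12 > μ = 3.4000, the bound 17/60 is < 1 and informative.)

P[X ≥ 12] ≤ 17/60 ≈ 0.2833.


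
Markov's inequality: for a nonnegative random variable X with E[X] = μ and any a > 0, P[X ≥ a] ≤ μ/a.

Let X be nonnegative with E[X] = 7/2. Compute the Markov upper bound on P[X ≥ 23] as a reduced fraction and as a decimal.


μ = E[X] = 7/2, a = 23.
Markov: P[X ≥ 23] ≤ μ/a = (7/2)/23 = 7/46.
Numerically: ≈ 0.15217.
(Since a = 23 > μ = 3.50000, the bound 7/46 is < 1 and informative.)

P[X ≥ 23] ≤ 7/46 ≈ 0.15217.


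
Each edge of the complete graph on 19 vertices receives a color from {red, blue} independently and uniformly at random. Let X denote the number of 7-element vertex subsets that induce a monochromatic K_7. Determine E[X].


Let X = Σ_S X_S over the C(19, 7) = 50388 subsets S of size 7, where X_S = 1 if the K_7 on S is monochromatic.
For a fixed S, the K_7 on S has C(7, 2) = 21 edges. P[all 21 edges red] = (1/2)^21, and likewise for blue, so P[monochromatic] = 2·(1/2)^21 = 2^{1 − 21} = 1/1048576.
Summing: E[X] = C(19, 7) · 2^{1 − 21} = 50388 · 1/1048576 = 12597/262144.
Numerically: E[X] ≈ 0.04805.

E[X] = C(19,7)·2^(1−C(7,2)) = 12597/262144 ≈ 0.04805.


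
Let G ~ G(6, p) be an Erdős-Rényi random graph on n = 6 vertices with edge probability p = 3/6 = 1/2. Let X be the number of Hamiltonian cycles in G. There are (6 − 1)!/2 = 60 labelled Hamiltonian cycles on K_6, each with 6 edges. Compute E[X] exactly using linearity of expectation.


K_6 has (6 − 1)!/2 = 60 labelled Hamiltonian cycles.
For each such Hamiltonian cycle H, let X_H = 1 if all 6 edges of H are present in G. Then P[X_H = 1] = p^{6} = (1/2)^{6} = 1/64.
By linearity of expectation: E[X] = Σ_H E[X_H] = 60 · p^{6} = 60 · 1/64 = 15/16.
Numerically: E[X] ≈ 0.9375.

E[X] = 60 · (1/2)^{6} = 15/16 ≈ 0.9375.


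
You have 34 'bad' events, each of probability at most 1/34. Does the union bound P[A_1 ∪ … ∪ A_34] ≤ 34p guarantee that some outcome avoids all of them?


Union bound: P[∪_{i=1}^{34} A_i] ≤ Σ_i P[A_i] ≤ 34·p = 34·(1/34) = 1.
Numerically: 1 ≈ 1.000000.
Is 1 < 1? NO.
Since the bound 1 is ≥ 1, the union bound is uninformative here; it does NOT by itself certify existence.

34·p = 1 ≈ 1.000000; existence NOT certified by the union bound.


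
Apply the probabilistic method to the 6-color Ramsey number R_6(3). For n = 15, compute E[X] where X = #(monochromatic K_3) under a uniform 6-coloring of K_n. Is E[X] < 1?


E[X] = C(15, 3) · 6^{1 − 3} = 455 · 6^{−2} = 455/36.
As a reduced fraction: E[X] = 455/36 ≈ 12.6389.
Is E[X] < 1? NO.
Since E[X] ≥ 1, the first-moment bound is inconclusive at n = 15; it does NOT by itself certify R_6(3) > 15.

E[X] = 455/36 ≈ 12.6389; E[X] ≥ 1; first-moment method inconclusive here.


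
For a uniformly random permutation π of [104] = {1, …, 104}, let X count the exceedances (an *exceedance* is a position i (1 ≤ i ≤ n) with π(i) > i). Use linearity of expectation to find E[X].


Write X = Σ_{i=1}^{104} X_i, where X_i = 1_{π(i) > i}.
For each fixed i, π(i) is uniform over {1, …, 104} (marginal of a uniform permutation), so P[π(i) > i] = (n − i)/n. Summing: Σ_{i=1}^{104} (n − i)/n = (0 + 1 + … + 103)/104 = 104(104 − 1)/(2·104) = (104 − 1)/2.
Hence E[X] = Σ_{i=1}^{104} (104 − i)/104 = 103/2 ≈ 51.500.

E[X] = 103/2 = 51.500.


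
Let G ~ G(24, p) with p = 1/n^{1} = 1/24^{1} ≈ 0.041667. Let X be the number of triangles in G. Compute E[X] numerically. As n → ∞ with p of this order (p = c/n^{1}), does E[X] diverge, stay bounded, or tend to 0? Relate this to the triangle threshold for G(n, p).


Number of potential triangles: C(24, 3) = 2024.
Each occurs with probability p³ ≈ (0.041667)³ ≈ 7.2337963e-05.
By linearity: E[X] = C(24, 3)·p³ ≈ 2024 · 7.2337963e-05 ≈ 0.14641.
Here α = 1, so p = 1/n is exactly at the triangle threshold p ~ 1/n. Asymptotically E[X] → c³/6 = 1³/6 = 1/6 ≈ 0.16667, a bounded constant. In this regime the triangle count is asymptotically Poisson(c³/6).

E[X] ≈ 0.14641; in regime p = Θ(1/n^{1}) E[X] stays bounded (at the triangle threshold p ~ 1/n).


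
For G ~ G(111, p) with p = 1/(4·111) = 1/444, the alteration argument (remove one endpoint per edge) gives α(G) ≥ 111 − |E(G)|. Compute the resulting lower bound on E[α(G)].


E[|E(G)|] = C(111, 2)·p = 6105 · (1/444) = 55/4.
E[α(G)] ≥ n − E[|E(G)|] = 111 − 55/4 = 389/4.
Numerically: ≈ 97.250000.
(This is only a lower bound; the true E[α(G)] may be larger.)

E[α(G)] ≥ 389/4 ≈ 97.250000.


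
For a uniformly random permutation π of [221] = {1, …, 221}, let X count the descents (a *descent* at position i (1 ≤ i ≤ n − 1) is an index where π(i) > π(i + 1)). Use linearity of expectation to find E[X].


Write X = Σ X_I over i = 1, …, 220, with X_I the indicator of one descent.
There are 220 indicators.
For each fixed i, the pair (π(i), π(i+1)) is a uniformly random ordered pair of distinct values from {1, …, 221}; by symmetry P[π(i) > π(i+1)] = 1/2.
By linearity: E[X] = 220 · (1/2) = (221 − 1) · (1/2) = 110 ≈ 110.000000.

E[X] = 110 = 110.000000.


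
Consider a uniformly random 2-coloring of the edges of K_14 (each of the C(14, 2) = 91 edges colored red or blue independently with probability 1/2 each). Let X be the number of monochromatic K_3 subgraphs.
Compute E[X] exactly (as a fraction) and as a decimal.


Let X = Σ_S X_S over the C(14, 3) = 364 subsets S of size 3, where X_S = 1 if the K_3 on S is monochromatic.
For a fixed S, the K_3 on S has C(3, 2) = 3 edges. P[all 3 edges red] = (1/2)^3, and likewise for blue, so P[monochromatic] = 2·(1/2)^3 = 2^{1 − 3} = 1/4.
By linearity of expectation: E[X] = C(14, 3) · 2^{1 − 3} = 364 · 1/4 = 91.
Numerically: E[X] ≈ 91.00000.

E[X] = C(14,3)·2^(1−C(3,2)) = 91 ≈ 91.00000.


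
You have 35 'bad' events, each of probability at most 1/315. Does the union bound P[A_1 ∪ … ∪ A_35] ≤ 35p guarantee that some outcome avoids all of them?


Union bound: P[∪_{i=1}^{35} A_i] ≤ Σ_i P[A_i] ≤ 35·p = 35·(1/315) = 1/9.
Numerically: 1/9 ≈ 0.1111111.
Is 1/9 < 1? YES.
Since P[∪ A_i] ≤ 1/9 < 1, the complement has P[∩ A_i^c] ≥ 1 − 1/9 = 8/9 > 0, so some outcome avoids every A_i.

35·p = 1/9 ≈ 0.1111111; existence CERTIFIED by the union bound.


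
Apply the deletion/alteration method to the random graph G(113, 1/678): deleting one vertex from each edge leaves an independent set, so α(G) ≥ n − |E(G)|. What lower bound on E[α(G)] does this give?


E[|E(G)|] = C(113, 2)·p = 6328 · (1/678) = 28/3.
E[α(G)] ≥ n − E[|E(G)|] = 113 − 28/3 = 311/3.
Numerically: ≈ 103.6667.
(This is only a lower bound; the true E[α(G)] may be larger.)

E[α(G)] ≥ 311/3 ≈ 103.6667.


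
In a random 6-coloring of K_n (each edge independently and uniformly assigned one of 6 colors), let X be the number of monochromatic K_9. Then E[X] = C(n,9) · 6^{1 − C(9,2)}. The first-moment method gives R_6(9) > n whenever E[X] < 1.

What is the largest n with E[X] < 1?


We need C(n, 9) · 6^{1 − 36} < 1, i.e. C(n, 9) < 6^{36 − 1} = 1719070799748422591028658176.
Check values of n near the boundary:
  n = 4404: C(4404, 9) = 1703375445537161676647015880; 1703375445537161676647015880 < 1719070799748422591028658176? YES
  n = 4405: C(4405, 9) = 1706862792900636302463627150; 1706862792900636302463627150 < 1719070799748422591028658176? YES
  n = 4406: C(4406, 9) = 1710356485221788389505285700; 1710356485221788389505285700 < 1719070799748422591028658176? YES
  n = 4407: C(4407, 9) = 1713856532599459170657070050; 1713856532599459170657070050 < 1719070799748422591028658176? YES
  n = 4408: C(4408, 9) = 1717362945146264156457459600; 1717362945146264156457459600 < 1719070799748422591028658176? YES
  n = 4409: C(4409, 9) = 1720875732988608787686577131; 1720875732988608787686577131 < 1719070799748422591028658176? NO
The largest n with C(n, 9) < 1719070799748422591028658176 is n = 4408 (where E[X] = 35778394690547169926197075/35813974994758803979763712 ≈ 0.9990065). Hence R_6(9) > 4408, i.e. R_6(9) ≥ 4409.

Largest n = 4408; hence R_6(9) > 4408.


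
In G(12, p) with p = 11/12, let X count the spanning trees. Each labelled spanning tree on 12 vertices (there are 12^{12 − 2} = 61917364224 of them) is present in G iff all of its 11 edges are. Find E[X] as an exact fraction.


K_12 has 12^{12 − 2} = 61917364224 labelled spanning trees.
For each such spanning tree H, let X_H = 1 if all 11 edges of H are present in G. Then P[X_H = 1] = p^{11} = (11/12)^{11} = 285311670611/743008370688.
Summing the indicators: E[X] = Σ_H E[X_H] = 61917364224 · p^{11} = 61917364224 · 285311670611/743008370688 = 285311670611/12.
Numerically: E[X] ≈ 2.38e+10.

E[X] = 61917364224 · (11/12)^{11} = 285311670611/12 ≈ 2.38e+10.


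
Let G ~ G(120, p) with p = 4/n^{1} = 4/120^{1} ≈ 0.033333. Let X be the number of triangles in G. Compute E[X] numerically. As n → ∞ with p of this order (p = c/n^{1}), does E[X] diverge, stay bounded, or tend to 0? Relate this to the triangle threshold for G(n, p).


Number of potential triangles: C(120, 3) = 280840.
Each occurs with probability p³ ≈ (0.033333)³ ≈ 3.7037037e-05.
By linearity: E[X] = C(120, 3)·p³ ≈ 280840 · 3.7037037e-05 ≈ 10.40148.
Here α = 1, so p = 4/n is exactly at the triangle threshold p ~ 1/n. Asymptotically E[X] → c³/6 = 4³/6 = 32/3 ≈ 10.66667, a bounded constant. In this regime the triangle count is asymptotically Poisson(c³/6).

E[X] ≈ 10.40148; in regime p = Θ(1/n^{1}) E[X] stays bounded (at the triangle threshold p ~ 1/n).


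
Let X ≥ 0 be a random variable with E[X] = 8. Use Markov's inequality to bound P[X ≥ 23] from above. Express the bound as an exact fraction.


μ = E[X] = 8, a = 23.
Markov: P[X ≥ 23] ≤ μ/a = (8)/23 = 8/23.
Numerically: ≈ 0.347826.
(Since a = 23 > μ = 8.000000, the bound 8/23 is < 1 and informative.)

P[X ≥ 23] ≤ 8/23 ≈ 0.347826.


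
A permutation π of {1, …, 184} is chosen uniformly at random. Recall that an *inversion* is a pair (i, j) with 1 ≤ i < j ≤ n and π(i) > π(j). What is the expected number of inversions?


Write X = Σ X_I over the C(184, 2) = 16836 pairs i < j, with X_I the indicator of one inversion.
There are 16836 indicators.
For each fixed pair i < j, the values π(i) and π(j) are two distinct elements of {1, …, 184} in uniformly random order; by symmetry P[π(i) > π(j)] = 1/2.
By linearity: E[X] = 16836 · (1/2) = C(184, 2) · (1/2) = 16836/2 = 8418 ≈ 8418.00000.

E[X] = 8418 = 8418.00000.


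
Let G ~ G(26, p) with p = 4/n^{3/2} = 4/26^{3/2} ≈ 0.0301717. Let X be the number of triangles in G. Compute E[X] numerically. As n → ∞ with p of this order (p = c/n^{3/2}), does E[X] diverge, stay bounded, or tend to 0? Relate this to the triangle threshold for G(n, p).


Number of potential triangles: C(26, 3) = 2600.
Each occurs with probability p³ ≈ (0.0301717)³ ≈ 2.74662841e-05.
By linearity: E[X] = C(26, 3)·p³ ≈ 2600 · 2.74662841e-05 ≈ 0.071412.
Since α = 3/2 > 1, p = c/n^{3/2} = o(1/n) is below the triangle threshold p ~ 1/n. Asymptotically E[X] ~ (c³/6)·n^{3(1−α)} = (4³/6)·n^{-1.5} → 0, so by Markov's inequality G has no triangles w.h.p.

E[X] ≈ 0.071412; in regime p = Θ(1/n^{3/2}) E[X] tends to 0 (below the triangle threshold p ~ 1/n).


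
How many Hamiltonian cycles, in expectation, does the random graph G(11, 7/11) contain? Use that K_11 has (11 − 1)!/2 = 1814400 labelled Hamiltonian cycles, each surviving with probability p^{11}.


K_11 has (11 − 1)!/2 = 1814400 labelled Hamiltonian cycles.
For each such Hamiltonian cycle H, let X_H = 1 if all 11 edges of H are present in G. Then P[X_H = 1] = p^{11} = (7/11)^{11} = 1977326743/285311670611.
By linearity: E[X] = Σ_H E[X_H] = 1814400 · p^{11} = 1814400 · 1977326743/285311670611 = 3587661642499200/285311670611.
Numerically: E[X] ≈ 12574.5.

E[X] = 1814400 · (7/11)^{11} = 3587661642499200/285311670611 ≈ 12574.5.


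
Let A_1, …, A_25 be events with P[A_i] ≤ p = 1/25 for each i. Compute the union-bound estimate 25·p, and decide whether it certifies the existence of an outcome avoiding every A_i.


Union bound: P[∪_{i=1}^{25} A_i] ≤ Σ_i P[A_i] ≤ 25·p = 25·(1/25) = 1.
Numerically: 1 ≈ 1.00000.
Is 1 < 1? NO.
Since the bound 1 is ≥ 1, the union bound is uninformative here; it does NOT by itself certify existence.

25·p = 1 ≈ 1.00000; existence NOT certified by the union bound.


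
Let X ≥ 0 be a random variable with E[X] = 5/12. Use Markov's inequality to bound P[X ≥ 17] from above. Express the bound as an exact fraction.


μ = E[X] = 5/12, a = 17.
Markov: P[X ≥ 17] ≤ μ/a = (5/12)/17 = 5/204.
Numerically: ≈ 0.025.
(Since a = 17 > μ = 0.417, the bound 5/204 is < 1 and informative.)

P[X ≥ 17] ≤ 5/204 ≈ 0.025.


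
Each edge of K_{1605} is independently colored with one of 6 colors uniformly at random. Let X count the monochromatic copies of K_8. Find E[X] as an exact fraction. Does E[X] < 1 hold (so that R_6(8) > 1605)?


E[X] = C(1605, 8) · 6^{1 − 28} = 1073226690197348380200 · 6^{−27} = 1073226690197348380200/1023490369077469249536.
As a reduced fraction: E[X] = 14905926252740949725/14215144014964850688 ≈ 1.048595.
Is E[X] < 1? NO.
Since E[X] ≥ 1, the first-moment bound is inconclusive at n = 1605; it does NOT by itself certify R_6(8) > 1605.

E[X] = 14905926252740949725/14215144014964850688 ≈ 1.048595; E[X] ≥ 1; first-moment method inconclusive here.


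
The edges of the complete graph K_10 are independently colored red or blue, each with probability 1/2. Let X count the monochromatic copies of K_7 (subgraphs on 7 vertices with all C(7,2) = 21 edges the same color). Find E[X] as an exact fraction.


Let X = Σ_S X_S over the C(10, 7) = 120 subsets S of size 7, where X_S = 1 if the K_7 on S is monochromatic.
For a fixed S, the K_7 on S has C(7, 2) = 21 edges. P[all 21 edges red] = (1/2)^21, and likewise for blue, so P[monochromatic] = 2·(1/2)^21 = 2^{1 − 21} = 1/1048576.
Summing: E[X] = C(10, 7) · 2^{1 − 21} = 120 · 1/1048576 = 15/131072.
Numerically: E[X] ≈ 0.000114.

E[X] = C(10,7)·2^(1−C(7,2)) = 15/131072 ≈ 0.000114.


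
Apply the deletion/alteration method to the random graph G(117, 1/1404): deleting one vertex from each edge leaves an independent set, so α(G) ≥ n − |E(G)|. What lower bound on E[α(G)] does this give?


E[|E(G)|] = C(117, 2)·p = 6786 · (1/1404) = 29/6.
E[α(G)] ≥ n − E[|E(G)|] = 117 − 29/6 = 673/6.
Numerically: ≈ 112.166667.
(This is only a lower bound; the true E[α(G)] may be larger.)

E[α(G)] ≥ 673/6 ≈ 112.166667.


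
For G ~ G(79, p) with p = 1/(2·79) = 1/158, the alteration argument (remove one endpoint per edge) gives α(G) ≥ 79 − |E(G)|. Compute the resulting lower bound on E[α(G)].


E[|E(G)|] = C(79, 2)·p = 3081 · (1/158) = 39/2.
E[α(G)] ≥ n − E[|E(G)|] = 79 − 39/2 = 119/2.
Numerically: ≈ 59.500.
(This is only a lower bound; the true E[α(G)] may be larger.)

E[α(G)] ≥ 119/2 ≈ 59.500.


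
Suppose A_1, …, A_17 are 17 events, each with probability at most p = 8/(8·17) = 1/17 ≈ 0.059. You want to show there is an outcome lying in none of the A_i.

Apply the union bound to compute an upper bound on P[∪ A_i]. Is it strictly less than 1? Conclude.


Union bound: P[∪_{i=1}^{17} A_i] ≤ Σ_i P[A_i] ≤ 17·p = 17·(1/17) = 1.
Numerically: 1 ≈ 1.000.
Is 1 < 1? NO.
Since the bound 1 is ≥ 1, the union bound is uninformative here; it does NOT by itself certify existence.

17·p = 1 ≈ 1.000; existence NOT certified by the union bound.


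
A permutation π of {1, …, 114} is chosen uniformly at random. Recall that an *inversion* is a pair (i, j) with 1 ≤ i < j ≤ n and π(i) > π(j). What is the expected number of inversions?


Write X = Σ X_I over the C(114, 2) = 6441 pairs i < j, with X_I the indicator of one inversion.
There are 6441 indicators.
For each fixed pair i < j, the values π(i) and π(j) are two distinct elements of {1, …, 114} in uniformly random order; by symmetry P[π(i) > π(j)] = 1/2.
By linearity: E[X] = 6441 · (1/2) = C(114, 2) · (1/2) = 6441/2 = 6441/2 ≈ 3220.50000.

E[X] = 6441/2 = 3220.50000.


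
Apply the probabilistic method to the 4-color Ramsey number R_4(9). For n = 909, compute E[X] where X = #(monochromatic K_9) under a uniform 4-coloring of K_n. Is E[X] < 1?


E[X] = C(909, 9) · 4^{1 − 36} = 1122169012923711463931 · 4^{−35} = 1122169012923711463931/1180591620717411303424.
As a reduced fraction: E[X] = 1122169012923711463931/1180591620717411303424 ≈ 0.950514.
Is E[X] < 1? YES.
Since E[X] < 1, there exists a 4-coloring of K_{909} with no monochromatic K_9; hence R_4(9) > 909.

E[X] = 1122169012923711463931/1180591620717411303424 ≈ 0.950514; E[X] < 1, so R_4(9) > 909.


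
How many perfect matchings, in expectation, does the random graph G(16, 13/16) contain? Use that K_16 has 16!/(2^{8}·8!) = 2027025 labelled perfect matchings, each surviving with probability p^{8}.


K_16 has 16!/(2^{8}·8!) = 2027025 labelled perfect matchings.
For each such perfect matching H, let X_H = 1 if all 8 edges of H are present in G. Then P[X_H = 1] = p^{8} = (13/16)^{8} = 815730721/4294967296.
By linearity: E[X] = Σ_H E[X_H] = 2027025 · p^{8} = 2027025 · 815730721/4294967296 = 1653506564735025/4294967296.
Numerically: E[X] ≈ 3.85e+05.

E[X] = 2027025 · (13/16)^{8} = 1653506564735025/4294967296 ≈ 3.85e+05.


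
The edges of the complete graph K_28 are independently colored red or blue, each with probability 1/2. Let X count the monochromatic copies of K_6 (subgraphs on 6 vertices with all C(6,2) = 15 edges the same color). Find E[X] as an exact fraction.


Let X = Σ_S X_S over the C(28, 6) = 376740 subsets S of size 6, where X_S = 1 if the K_6 on S is monochromatic.
For a fixed S, the K_6 on S has C(6, 2) = 15 edges. P[all 15 edges red] = (1/2)^15, and likewise for blue, so P[monochromatic] = 2·(1/2)^15 = 2^{1 − 15} = 1/16384.
By linearity of expectation: E[X] = C(28, 6) · 2^{1 − 15} = 376740 · 1/16384 = 94185/4096.
Numerically: E[X] ≈ 22.994385.

E[X] = C(28,6)·2^(1−C(6,2)) = 94185/4096 ≈ 22.994385.


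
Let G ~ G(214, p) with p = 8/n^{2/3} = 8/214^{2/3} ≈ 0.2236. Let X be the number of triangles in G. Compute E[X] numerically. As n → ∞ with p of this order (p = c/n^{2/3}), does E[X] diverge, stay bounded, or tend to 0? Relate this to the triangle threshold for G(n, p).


Number of potential triangles: C(214, 3) = 1610564.
Each occurs with probability p³ ≈ (0.2236)³ ≈ 1.1180016e-02.
By linearity: E[X] = C(214, 3)·p³ ≈ 1610564 · 1.1180016e-02 ≈ 18006.13084.
Since α = 2/3 < 1, p = c/n^{2/3} ≫ 1/n is above the triangle threshold p ~ 1/n. Asymptotically E[X] ~ (c³/6)·n^{3(1−α)} = (8³/6)·n^{1} → ∞; triangles are abundant w.h.p.

E[X] ≈ 18006.13084; in regime p = Θ(1/n^{2/3}) E[X] diverges (above the triangle threshold p ~ 1/n).


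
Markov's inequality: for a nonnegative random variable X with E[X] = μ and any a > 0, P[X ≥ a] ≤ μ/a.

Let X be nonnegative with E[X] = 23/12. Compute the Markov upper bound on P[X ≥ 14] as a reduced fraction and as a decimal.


μ = E[X] = 23/12, a = 14.
Markov: P[X ≥ 14] ≤ μ/a = (23/12)/14 = 23/168.
Numerically: ≈ 0.136905.
(Since a = 14 > μ = 1.916667, the bound 23/168 is < 1 and informative.)

P[X ≥ 14] ≤ 23/168 ≈ 0.136905.


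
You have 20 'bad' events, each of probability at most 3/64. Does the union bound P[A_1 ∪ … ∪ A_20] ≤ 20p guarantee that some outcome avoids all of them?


Union bound: P[∪_{i=1}^{20} A_i] ≤ Σ_i P[A_i] ≤ 20·p = 20·(3/64) = 15/16.
Numerically: 15/16 ≈ 0.93750.
Is 15/16 < 1? YES.
Since P[∪ A_i] ≤ 15/16 < 1, the complement has P[∩ A_i^c] ≥ 1 − 15/16 = 1/16 > 0, so some outcome avoids every A_i.

20·p = 15/16 ≈ 0.93750; existence CERTIFIED by the union bound.


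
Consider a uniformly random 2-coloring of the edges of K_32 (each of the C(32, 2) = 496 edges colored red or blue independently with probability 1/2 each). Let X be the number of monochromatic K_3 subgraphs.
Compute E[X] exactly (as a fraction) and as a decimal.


Let X = Σ_S X_S over the C(32, 3) = 4960 subsets S of size 3, where X_S = 1 if the K_3 on S is monochromatic.
For a fixed S, the K_3 on S has C(3, 2) = 3 edges. P[all 3 edges red] = (1/2)^3, and likewise for blue, so P[monochromatic] = 2·(1/2)^3 = 2^{1 − 3} = 1/4.
By linearity of expectation: E[X] = C(32, 3) · 2^{1 − 3} = 4960 · 1/4 = 1240.
Numerically: E[X] ≈ 1240.000000.

E[X] = C(32,3)·2^(1−C(3,2)) = 1240 ≈ 1240.000000.


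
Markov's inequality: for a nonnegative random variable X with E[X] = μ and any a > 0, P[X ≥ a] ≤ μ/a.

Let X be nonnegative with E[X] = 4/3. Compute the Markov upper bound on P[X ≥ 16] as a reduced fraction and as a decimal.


μ = E[X] = 4/3, a = 16.
Markov: P[X ≥ 16] ≤ μ/a = (4/3)/16 = 1/12.
Numerically: ≈ 0.083333.
(Since a = 16 > μ = 1.333333, the bound 1/12 is < 1 and informative.)

P[X ≥ 16] ≤ 1/12 ≈ 0.083333.


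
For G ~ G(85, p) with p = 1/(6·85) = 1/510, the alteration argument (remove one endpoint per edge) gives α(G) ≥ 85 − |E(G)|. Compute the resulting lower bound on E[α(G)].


E[|E(G)|] = C(85, 2)·p = 3570 · (1/510) = 7.
E[α(G)] ≥ n − E[|E(G)|] = 85 − 7 = 78.
Numerically: ≈ 78.00000.
(This is only a lower bound; the true E[α(G)] may be larger.)

E[α(G)] ≥ 78 ≈ 78.00000.


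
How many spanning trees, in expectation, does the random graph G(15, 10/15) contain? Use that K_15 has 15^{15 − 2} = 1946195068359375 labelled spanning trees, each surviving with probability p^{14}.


K_15 has 15^{15 − 2} = 1946195068359375 labelled spanning trees.
For each such spanning tree H, let X_H = 1 if all 14 edges of H are present in G. Then P[X_H = 1] = p^{14} = (2/3)^{14} = 16384/4782969.
Summing the indicators: E[X] = Σ_H E[X_H] = 1946195068359375 · p^{14} = 1946195068359375 · 16384/4782969 = 20000000000000/3.
Numerically: E[X] ≈ 6.67e+12.

E[X] = 1946195068359375 · (2/3)^{14} = 20000000000000/3 ≈ 6.67e+12.


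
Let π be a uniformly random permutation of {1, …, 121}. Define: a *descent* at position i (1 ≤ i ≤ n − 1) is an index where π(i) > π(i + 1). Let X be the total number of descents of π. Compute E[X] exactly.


Write X = Σ X_I over i = 1, …, 120, with X_I the indicator of one descent.
There are 120 indicators.
For each fixed i, the pair (π(i), π(i+1)) is a uniformly random ordered pair of distinct values from {1, …, 121}; by symmetry P[π(i) > π(i+1)] = 1/2.
By linearity: E[X] = 120 · (1/2) = (121 − 1) · (1/2) = 60 ≈ 60.00000.

E[X] = 60 = 60.00000.


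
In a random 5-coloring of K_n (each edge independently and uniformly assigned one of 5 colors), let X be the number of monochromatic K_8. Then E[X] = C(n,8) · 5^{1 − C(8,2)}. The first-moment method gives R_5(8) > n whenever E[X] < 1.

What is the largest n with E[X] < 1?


We need C(n, 8) · 5^{1 − 28} < 1, i.e. C(n, 8) < 5^{28 − 1} = 7450580596923828125.
Check values of n near the boundary:
  n = 858: C(858, 8) = 7049584530256467771; 7049584530256467771 < 7450580596923828125? YES
  n = 859: C(859, 8) = 7115855595170747139; 7115855595170747139 < 7450580596923828125? YES
  n = 860: C(860, 8) = 7182671140665308145; 7182671140665308145 < 7450580596923828125? YES
  n = 861: C(861, 8) = 7250034996615275865; 7250034996615275865 < 7450580596923828125? YES
  n = 862: C(862, 8) = 7317951015318931845; 7317951015318931845 < 7450580596923828125? YES
  n = 863: C(863, 8) = 7386423071602617757; 7386423071602617757 < 7450580596923828125? YES
  n = 864: C(864, 8) = 7455455062926006708; 7455455062926006708 < 7450580596923828125? NO
  n = 865: C(865, 8) = 7525050909487743060; 7525050909487743060 < 7450580596923828125? NO
  n = 866: C(866, 8) = 7595214554331451620; 7595214554331451620 < 7450580596923828125? NO
The largest n with C(n, 8) < 7450580596923828125 is n = 863 (where E[X] = 7386423071602617757/7450580596923828125 ≈ 0.991). Hence R_5(8) > 863, i.e. R_5(8) ≥ 864.

Largest n = 863; hence R_5(8) > 863.


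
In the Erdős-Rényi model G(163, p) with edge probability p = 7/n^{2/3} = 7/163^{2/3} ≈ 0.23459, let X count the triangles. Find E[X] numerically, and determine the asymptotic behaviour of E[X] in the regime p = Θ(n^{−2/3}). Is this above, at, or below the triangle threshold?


Number of potential triangles: C(163, 3) = 708561.
Each occurs with probability p³ ≈ (0.23459)³ ≈ 1.2909782e-02.
By linearity: E[X] = C(163, 3)·p³ ≈ 708561 · 1.2909782e-02 ≈ 9147.36810.
Since α = 2/3 < 1, p = c/n^{2/3} ≫ 1/n is above the triangle threshold p ~ 1/n. Asymptotically E[X] ~ (c³/6)·n^{3(1−α)} = (7³/6)·n^{1} → ∞; triangles are abundant w.h.p.

E[X] ≈ 9147.36810; in regime p = Θ(1/n^{2/3}) E[X] diverges (above the triangle threshold p ~ 1/n).


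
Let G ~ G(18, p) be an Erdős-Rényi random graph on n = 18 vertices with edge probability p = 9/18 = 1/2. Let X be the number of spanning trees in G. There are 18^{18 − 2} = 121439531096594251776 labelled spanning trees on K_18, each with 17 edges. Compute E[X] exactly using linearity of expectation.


K_18 has 18^{18 − 2} = 121439531096594251776 labelled spanning trees.
For each such spanning tree H, let X_H = 1 if all 17 edges of H are present in G. Then P[X_H = 1] = p^{17} = (1/2)^{17} = 1/131072.
By linearity: E[X] = Σ_H E[X_H] = 121439531096594251776 · p^{17} = 121439531096594251776 · 1/131072 = 1853020188851841/2.
Numerically: E[X] ≈ 9.2651e+14.

E[X] = 121439531096594251776 · (1/2)^{17} = 1853020188851841/2 ≈ 9.2651e+14.


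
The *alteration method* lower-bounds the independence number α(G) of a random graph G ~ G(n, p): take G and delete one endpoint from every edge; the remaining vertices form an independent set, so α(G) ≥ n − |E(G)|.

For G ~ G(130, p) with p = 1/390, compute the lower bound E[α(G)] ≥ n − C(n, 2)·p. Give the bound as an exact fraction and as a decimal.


E[|E(G)|] = C(130, 2)·p = 8385 · (1/390) = 43/2.
E[α(G)] ≥ n − E[|E(G)|] = 130 − 43/2 = 217/2.
Numerically: ≈ 108.500000.
(This is only a lower bound; the true E[α(G)] may be larger.)

E[α(G)] ≥ 217/2 ≈ 108.500000.


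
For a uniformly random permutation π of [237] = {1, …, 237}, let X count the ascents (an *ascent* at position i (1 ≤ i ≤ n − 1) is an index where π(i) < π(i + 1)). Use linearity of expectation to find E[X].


Write X = Σ X_I over i = 1, …, 236, with X_I the indicator of one ascent.
There are 236 indicators.
For each fixed i, the pair (π(i), π(i+1)) is a uniformly random ordered pair of distinct values from {1, …, 237}; by symmetry P[π(i) < π(i+1)] = 1/2.
By linearity: E[X] = 236 · (1/2) = (237 − 1) · (1/2) = 118 ≈ 118.0000.

E[X] = 118 = 118.0000.


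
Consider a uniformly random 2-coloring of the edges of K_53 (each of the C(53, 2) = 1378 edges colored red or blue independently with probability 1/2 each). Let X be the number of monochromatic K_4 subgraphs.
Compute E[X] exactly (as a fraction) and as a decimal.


Let X = Σ_S X_S over the C(53, 4) = 292825 subsets S of size 4, where X_S = 1 if the K_4 on S is monochromatic.
For a fixed S, the K_4 on S has C(4, 2) = 6 edges. P[all 6 edges red] = (1/2)^6, and likewise for blue, so P[monochromatic] = 2·(1/2)^6 = 2^{1 − 6} = 1/32.
Summing: E[X] = C(53, 4) · 2^{1 − 6} = 292825 · 1/32 = 292825/32.
Numerically: E[X] ≈ 9150.781.

E[X] = C(53,4)·2^(1−C(4,2)) = 292825/32 ≈ 9150.781.


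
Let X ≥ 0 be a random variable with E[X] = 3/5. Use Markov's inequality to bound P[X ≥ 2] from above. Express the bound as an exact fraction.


μ = E[X] = 3/5, a = 2.
Markov: P[X ≥ 2] ≤ μ/a = (3/5)/2 = 3/10.
Numerically: ≈ 0.300.
(Since a = 2 > μ = 0.600, the bound 3/10 is < 1 and informative.)

P[X ≥ 2] ≤ 3/10 ≈ 0.300.


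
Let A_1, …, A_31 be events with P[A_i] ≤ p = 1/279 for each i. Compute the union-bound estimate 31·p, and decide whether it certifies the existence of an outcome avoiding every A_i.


Union bound: P[∪_{i=1}^{31} A_i] ≤ Σ_i P[A_i] ≤ 31·p = 31·(1/279) = 1/9.
Numerically: 1/9 ≈ 0.111111.
Is 1/9 < 1? YES.
Since P[∪ A_i] ≤ 1/9 < 1, the complement has P[∩ A_i^c] ≥ 1 − 1/9 = 8/9 > 0, so some outcome avoids every A_i.

31·p = 1/9 ≈ 0.111111; existence CERTIFIED by the union bound.


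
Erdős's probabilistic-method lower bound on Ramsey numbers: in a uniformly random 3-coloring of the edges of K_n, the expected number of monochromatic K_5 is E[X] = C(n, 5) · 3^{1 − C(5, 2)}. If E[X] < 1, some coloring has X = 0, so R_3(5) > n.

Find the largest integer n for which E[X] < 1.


We need C(n, 5) · 3^{1 − 10} < 1, i.e. C(n, 5) < 3^{10 − 1} = 19683.
Check values of n near the boundary:
  n = 19: C(19, 5) = 11628; 11628 < 19683? YES
  n = 20: C(20, 5) = 15504; 15504 < 19683? YES
  n = 21: C(21, 5) = 20349; 20349 < 19683? NO
The largest n with C(n, 5) < 19683 is n = 20 (where E[X] = 5168/6561 ≈ 0.7877). Hence R_3(5) > 20, i.e. R_3(5) ≥ 21.

Largest n = 20; hence R_3(5) > 20.
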